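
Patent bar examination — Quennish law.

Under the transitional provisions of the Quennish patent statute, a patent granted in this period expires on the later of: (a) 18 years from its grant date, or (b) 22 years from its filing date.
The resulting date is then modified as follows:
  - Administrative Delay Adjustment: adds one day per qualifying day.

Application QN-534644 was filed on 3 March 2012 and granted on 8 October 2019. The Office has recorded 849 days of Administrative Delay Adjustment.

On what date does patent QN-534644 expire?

February 4, 2040

(a) grant + 18 years → 8 October 2037.
(b) filing + 22 years → 3 March 2034.
Later of the two: 8 October 2037.
Administrative Delay Adjustment: +849 days → 4 February 2040.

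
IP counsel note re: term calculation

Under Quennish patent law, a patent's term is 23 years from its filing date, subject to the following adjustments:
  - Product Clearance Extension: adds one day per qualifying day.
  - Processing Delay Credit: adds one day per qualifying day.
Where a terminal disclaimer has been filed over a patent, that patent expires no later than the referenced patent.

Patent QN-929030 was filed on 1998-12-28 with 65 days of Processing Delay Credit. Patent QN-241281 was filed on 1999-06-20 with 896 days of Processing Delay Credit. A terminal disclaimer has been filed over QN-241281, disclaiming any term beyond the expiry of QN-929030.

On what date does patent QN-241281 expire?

Natural term of QN-241281:
  Base: filing + 23 years → 20 June 2022.
  Processing Delay Credit: +896 days → 2 December 2024.
Expiry of referenced patent QN-929030:
  Base: filing + 23 years → 28 December 2021.
  Processing Delay Credit: +65 days → 3 March 2022.
Terminal disclaimer: QN-241281 expires on the earlier of 2 December 2024 and 3 March 2022.

2022-03-03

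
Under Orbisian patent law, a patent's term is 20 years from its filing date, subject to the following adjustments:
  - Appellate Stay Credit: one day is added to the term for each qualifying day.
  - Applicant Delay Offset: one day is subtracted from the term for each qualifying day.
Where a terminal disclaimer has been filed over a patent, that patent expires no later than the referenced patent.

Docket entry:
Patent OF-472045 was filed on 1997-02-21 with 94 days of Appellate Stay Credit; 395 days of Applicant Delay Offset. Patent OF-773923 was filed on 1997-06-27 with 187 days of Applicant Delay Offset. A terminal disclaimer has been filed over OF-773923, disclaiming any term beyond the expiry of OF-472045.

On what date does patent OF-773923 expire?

Natural term of OF-773923:
  Base: filing + 20 years → 27 June 2017.
  Applicant Delay Offset: −187 days → 22 December 2016.
Expiry of referenced patent OF-472045:
  Base: filing + 20 years → 21 February 2017.
  Appellate Stay Credit: +94 days → 26 May 2017.
  Applicant Delay Offset: −395 days → 26 April 2016.
Terminal disclaimer: OF-773923 expires on the earlier of 22 December 2016 and 26 April 2016.

2016-04-26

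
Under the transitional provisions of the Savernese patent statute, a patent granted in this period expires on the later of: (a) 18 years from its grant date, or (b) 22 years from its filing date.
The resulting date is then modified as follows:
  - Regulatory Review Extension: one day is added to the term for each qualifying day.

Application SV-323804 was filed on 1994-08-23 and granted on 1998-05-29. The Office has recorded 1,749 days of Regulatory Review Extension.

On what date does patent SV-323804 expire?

(a) grant + 18 years → 29 May 2016.
(b) filing + 22 years → 23 August 2016.
Later of the two: 23 August 2016.
Regulatory Review Extension: +1749 days → 7 June 2021.

2021-06-07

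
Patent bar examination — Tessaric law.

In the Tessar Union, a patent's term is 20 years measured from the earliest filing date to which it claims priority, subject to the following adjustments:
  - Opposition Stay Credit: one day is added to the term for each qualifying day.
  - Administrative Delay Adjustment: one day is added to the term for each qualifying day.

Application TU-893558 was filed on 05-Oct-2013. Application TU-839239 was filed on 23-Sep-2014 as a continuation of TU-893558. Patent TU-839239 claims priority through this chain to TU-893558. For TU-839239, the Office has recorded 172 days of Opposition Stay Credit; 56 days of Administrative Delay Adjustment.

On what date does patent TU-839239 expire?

2034-05-21

Earliest priority filing: 5 October 2013.
Base term: 5 October 2013 + 20 years → 5 October 2033.
Opposition Stay Credit: +172 days → 26 March 2034.
Administrative Delay Adjustment: +56 days → 21 May 2034.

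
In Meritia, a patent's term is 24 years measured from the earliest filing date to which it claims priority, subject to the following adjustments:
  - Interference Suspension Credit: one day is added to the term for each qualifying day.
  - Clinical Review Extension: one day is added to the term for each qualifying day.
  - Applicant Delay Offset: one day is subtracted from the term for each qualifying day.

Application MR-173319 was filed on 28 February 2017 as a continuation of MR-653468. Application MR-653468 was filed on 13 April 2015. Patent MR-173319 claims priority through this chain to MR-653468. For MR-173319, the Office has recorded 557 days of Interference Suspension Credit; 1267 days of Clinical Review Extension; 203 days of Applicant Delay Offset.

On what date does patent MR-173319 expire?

Earliest priority filing: 13 April 2015.
Base term: 13 April 2015 + 24 years → 13 April 2039.
Interference Suspension Credit: +557 days → 21 October 2040.
Clinical Review Extension: +1267 days → 10 April 2044.
Applicant Delay Offset: −203 days → 20 September 2043.

2043-09-20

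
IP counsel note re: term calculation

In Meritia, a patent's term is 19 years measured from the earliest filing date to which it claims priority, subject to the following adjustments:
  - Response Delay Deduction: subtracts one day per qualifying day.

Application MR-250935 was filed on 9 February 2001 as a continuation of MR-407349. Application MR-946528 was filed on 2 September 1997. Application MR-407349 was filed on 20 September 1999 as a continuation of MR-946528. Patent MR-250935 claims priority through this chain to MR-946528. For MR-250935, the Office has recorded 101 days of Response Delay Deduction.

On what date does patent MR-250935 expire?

Earliest priority filing: 2 September 1997.
Base term: 2 September 1997 + 19 years → 2 September 2016.
Response Delay Deduction: −101 days → 24 May 2016.

May 24, 2016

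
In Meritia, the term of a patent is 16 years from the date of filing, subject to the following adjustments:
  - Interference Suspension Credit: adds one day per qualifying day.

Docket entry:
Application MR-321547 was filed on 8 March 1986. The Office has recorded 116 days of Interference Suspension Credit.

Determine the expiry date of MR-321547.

Base term: filing date + 16 years → 8 March 2002.
Interference Suspension Credit: +116 days → 2 July 2002.

July 2, 2002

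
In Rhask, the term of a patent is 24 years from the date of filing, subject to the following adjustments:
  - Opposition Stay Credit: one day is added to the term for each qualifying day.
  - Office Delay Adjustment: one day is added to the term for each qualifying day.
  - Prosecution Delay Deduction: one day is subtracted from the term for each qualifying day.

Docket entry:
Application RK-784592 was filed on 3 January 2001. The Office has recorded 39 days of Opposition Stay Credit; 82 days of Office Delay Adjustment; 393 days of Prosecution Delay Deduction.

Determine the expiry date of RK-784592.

Base term: filing date + 24 years → 3 January 2025.
Opposition Stay Credit: +39 days → 11 February 2025.
Office Delay Adjustment: +82 days → 4 May 2025.
Prosecution Delay Deduction: −393 days → 6 April 2024.

April 6, 2024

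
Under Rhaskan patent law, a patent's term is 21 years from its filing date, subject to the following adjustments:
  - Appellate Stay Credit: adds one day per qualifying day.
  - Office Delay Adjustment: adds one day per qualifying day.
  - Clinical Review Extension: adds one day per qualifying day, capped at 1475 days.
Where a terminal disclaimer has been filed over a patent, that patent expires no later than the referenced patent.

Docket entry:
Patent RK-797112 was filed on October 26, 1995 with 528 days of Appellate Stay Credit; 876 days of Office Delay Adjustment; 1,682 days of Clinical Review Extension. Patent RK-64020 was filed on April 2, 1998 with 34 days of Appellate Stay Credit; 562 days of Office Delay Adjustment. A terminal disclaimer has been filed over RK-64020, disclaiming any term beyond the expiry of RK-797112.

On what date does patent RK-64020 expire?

Natural term of RK-64020:
  Base: filing + 21 years → 2 April 2019.
  Appellate Stay Credit: +34 days → 6 May 2019.
  Office Delay Adjustment: +562 days → 18 November 2020.
Expiry of referenced patent RK-797112:
  Base: filing + 21 years → 26 October 2016.
  Appellate Stay Credit: +528 days → 7 April 2018.
  Office Delay Adjustment: +876 days → 30 August 2020.
  Clinical Review Extension: 1682 days claimed exceeds the 1475-day cap, so +1475 days → 13 September 2024.
Terminal disclaimer: RK-64020 expires on the earlier of 18 November 2020 and 13 September 2024.

November 18, 2020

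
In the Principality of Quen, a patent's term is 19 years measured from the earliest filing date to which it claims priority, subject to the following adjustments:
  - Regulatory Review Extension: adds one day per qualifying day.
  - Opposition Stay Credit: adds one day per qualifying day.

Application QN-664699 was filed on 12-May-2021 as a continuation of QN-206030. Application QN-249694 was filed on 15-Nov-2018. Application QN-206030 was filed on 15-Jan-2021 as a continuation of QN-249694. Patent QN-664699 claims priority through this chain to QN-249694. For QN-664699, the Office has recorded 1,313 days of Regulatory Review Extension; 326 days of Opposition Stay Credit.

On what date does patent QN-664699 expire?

2042-05-12

Earliest priority filing: 15 November 2018.
Base term: 15 November 2018 + 19 years → 15 November 2037.
Regulatory Review Extension: +1313 days → 20 June 2041.
Opposition Stay Credit: +326 days → 12 May 2042.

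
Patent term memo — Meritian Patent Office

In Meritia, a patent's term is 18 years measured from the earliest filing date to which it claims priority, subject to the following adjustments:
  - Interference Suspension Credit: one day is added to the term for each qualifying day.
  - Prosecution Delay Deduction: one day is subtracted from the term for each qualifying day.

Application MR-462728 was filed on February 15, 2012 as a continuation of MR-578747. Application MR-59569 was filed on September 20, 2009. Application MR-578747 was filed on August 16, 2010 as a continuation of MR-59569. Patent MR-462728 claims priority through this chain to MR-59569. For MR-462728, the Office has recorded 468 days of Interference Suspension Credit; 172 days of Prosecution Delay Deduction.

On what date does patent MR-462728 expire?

Earliest priority filing: 20 September 2009.
Base term: 20 September 2009 + 18 years → 20 September 2027.
Interference Suspension Credit: +468 days → 31 December 2028.
Prosecution Delay Deduction: −172 days → 12 July 2028.

2028-07-12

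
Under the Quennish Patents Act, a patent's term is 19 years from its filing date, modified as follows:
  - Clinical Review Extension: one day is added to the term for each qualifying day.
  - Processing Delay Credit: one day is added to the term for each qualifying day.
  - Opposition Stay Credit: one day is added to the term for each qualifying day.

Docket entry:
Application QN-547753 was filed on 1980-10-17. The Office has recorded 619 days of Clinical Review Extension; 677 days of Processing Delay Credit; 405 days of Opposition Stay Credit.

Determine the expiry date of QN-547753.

2004-06-13

Base term: filing date + 19 years → 17 October 1999.
Clinical Review Extension: +619 days → 27 June 2001.
Processing Delay Credit: +677 days → 5 May 2003.
Opposition Stay Credit: +405 days → 13 June 2004.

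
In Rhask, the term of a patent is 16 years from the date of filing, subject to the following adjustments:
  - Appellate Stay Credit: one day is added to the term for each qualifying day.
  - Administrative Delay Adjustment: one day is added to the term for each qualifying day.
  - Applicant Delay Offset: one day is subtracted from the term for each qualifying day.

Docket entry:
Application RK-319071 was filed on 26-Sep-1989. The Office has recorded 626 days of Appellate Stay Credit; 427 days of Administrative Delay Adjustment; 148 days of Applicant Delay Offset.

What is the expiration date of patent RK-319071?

Base term: filing date + 16 years → 26 September 2005.
Appellate Stay Credit: +626 days → 14 June 2007.
Administrative Delay Adjustment: +427 days → 14 August 2008.
Applicant Delay Offset: −148 days → 19 March 2008.

March 19, 2008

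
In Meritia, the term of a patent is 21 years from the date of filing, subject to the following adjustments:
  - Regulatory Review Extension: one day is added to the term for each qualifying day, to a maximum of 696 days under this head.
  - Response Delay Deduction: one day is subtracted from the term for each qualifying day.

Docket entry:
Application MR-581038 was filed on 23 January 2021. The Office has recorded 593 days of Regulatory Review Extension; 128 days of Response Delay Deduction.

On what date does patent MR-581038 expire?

2043-05-03

Base term: filing date + 21 years → 23 January 2042.
Regulatory Review Extension: 593 days (within the 696-day cap) → +593 days → 8 September 2043.
Response Delay Deduction: −128 days → 3 May 2043.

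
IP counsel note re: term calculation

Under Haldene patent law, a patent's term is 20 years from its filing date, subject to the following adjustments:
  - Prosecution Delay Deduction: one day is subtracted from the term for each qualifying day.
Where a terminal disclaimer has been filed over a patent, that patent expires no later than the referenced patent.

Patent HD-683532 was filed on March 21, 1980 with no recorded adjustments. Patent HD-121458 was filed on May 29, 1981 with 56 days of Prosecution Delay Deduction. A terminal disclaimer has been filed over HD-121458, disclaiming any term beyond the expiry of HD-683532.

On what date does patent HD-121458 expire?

2000-03-21

Natural term of HD-121458:
  Base: filing + 20 years → 29 May 2001.
  Prosecution Delay Deduction: −56 days → 3 April 2001.
Expiry of referenced patent HD-683532:
  Base: filing + 20 years → 21 March 2000.
Terminal disclaimer: HD-121458 expires on the earlier of 3 April 2001 and 21 March 2000.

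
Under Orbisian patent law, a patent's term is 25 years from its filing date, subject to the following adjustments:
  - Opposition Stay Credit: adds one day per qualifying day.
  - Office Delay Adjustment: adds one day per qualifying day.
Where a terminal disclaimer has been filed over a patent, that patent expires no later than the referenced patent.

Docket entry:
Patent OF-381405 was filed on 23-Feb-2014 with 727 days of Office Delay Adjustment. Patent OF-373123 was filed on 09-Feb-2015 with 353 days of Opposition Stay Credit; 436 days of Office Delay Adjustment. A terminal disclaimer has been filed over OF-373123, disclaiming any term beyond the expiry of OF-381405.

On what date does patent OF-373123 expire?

February 19, 2041

Natural term of OF-373123:
  Base: filing + 25 years → 9 February 2040.
  Opposition Stay Credit: +353 days → 27 January 2041.
  Office Delay Adjustment: +436 days → 8 April 2042.
Expiry of referenced patent OF-381405:
  Base: filing + 25 years → 23 February 2039.
  Office Delay Adjustment: +727 days → 19 February 2041.
Terminal disclaimer: OF-373123 expires on the earlier of 8 April 2042 and 19 February 2041.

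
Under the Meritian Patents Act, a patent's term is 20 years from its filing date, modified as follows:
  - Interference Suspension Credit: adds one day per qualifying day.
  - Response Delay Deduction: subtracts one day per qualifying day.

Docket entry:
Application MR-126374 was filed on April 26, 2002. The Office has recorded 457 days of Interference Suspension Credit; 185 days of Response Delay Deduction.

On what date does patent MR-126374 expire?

Base term: filing date + 20 years → 26 April 2022.
Interference Suspension Credit: +457 days → 27 July 2023.
Response Delay Deduction: −185 days → 23 January 2023.

2023-01-23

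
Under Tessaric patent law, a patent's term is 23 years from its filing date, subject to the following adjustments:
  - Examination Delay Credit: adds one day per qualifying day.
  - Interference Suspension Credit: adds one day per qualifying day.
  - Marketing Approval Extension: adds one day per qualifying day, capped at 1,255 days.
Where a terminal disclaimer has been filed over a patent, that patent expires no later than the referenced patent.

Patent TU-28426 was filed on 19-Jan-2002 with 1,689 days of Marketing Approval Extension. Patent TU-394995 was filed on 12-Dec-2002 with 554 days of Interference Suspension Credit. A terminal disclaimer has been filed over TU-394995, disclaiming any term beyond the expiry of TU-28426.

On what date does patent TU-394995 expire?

Natural term of TU-394995:
  Base: filing + 23 years → 12 December 2025.
  Interference Suspension Credit: +554 days → 19 June 2027.
Expiry of referenced patent TU-28426:
  Base: filing + 23 years → 19 January 2025.
  Marketing Approval Extension: 1689 days claimed exceeds the 1255-day cap, so +1255 days → 27 June 2028.
Terminal disclaimer: TU-394995 expires on the earlier of 19 June 2027 and 27 June 2028.

June 19, 2027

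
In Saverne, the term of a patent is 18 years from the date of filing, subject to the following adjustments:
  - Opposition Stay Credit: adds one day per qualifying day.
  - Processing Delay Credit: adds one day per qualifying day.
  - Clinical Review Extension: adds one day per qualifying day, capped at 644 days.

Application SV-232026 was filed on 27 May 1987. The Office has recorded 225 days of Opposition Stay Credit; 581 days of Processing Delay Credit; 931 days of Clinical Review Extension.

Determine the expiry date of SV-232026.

Base term: filing date + 18 years → 27 May 2005.
Opposition Stay Credit: +225 days → 7 January 2006.
Processing Delay Credit: +581 days → 11 August 2007.
Clinical Review Extension: 931 days claimed exceeds the 644-day cap, so +644 days → 16 May 2009.

May 16, 2009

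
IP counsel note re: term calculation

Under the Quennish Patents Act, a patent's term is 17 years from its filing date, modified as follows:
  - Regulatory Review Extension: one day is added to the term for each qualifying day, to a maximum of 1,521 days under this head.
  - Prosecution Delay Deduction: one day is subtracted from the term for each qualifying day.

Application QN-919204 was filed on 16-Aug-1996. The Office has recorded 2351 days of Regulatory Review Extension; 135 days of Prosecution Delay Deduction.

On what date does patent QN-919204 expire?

Base term: filing date + 17 years → 16 August 2013.
Regulatory Review Extension: 2351 days claimed exceeds the 1521-day cap, so +1521 days → 15 October 2017.
Prosecution Delay Deduction: −135 days → 2 June 2017.

2017-06-02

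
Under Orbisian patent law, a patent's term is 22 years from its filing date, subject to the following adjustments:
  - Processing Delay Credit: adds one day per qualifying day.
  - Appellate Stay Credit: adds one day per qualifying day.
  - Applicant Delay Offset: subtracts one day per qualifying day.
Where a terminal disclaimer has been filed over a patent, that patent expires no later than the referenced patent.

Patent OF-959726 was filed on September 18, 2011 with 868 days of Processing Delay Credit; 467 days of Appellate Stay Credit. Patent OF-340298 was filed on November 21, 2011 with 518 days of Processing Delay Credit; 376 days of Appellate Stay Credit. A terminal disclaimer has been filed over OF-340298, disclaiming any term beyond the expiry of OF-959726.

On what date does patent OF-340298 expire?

Natural term of OF-340298:
  Base: filing + 22 years → 21 November 2033.
  Processing Delay Credit: +518 days → 23 April 2035.
  Appellate Stay Credit: +376 days → 3 May 2036.
Expiry of referenced patent OF-959726:
  Base: filing + 22 years → 18 September 2033.
  Processing Delay Credit: +868 days → 3 February 2036.
  Appellate Stay Credit: +467 days → 15 May 2037.
Terminal disclaimer: OF-340298 expires on the earlier of 3 May 2036 and 15 May 2037.

2036-05-03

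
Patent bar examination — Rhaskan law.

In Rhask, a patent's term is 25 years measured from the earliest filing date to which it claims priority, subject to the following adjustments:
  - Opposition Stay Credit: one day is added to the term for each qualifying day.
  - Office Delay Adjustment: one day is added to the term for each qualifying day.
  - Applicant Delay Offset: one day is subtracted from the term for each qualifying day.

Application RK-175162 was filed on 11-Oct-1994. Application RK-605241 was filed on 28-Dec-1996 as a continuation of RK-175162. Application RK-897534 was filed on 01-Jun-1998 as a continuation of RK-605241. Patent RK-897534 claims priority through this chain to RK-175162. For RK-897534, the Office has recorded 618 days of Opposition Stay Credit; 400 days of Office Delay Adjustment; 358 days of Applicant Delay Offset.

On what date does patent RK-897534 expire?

Earliest priority filing: 11 October 1994.
Base term: 11 October 1994 + 25 years → 11 October 2019.
Opposition Stay Credit: +618 days → 20 June 2021.
Office Delay Adjustment: +400 days → 25 July 2022.
Applicant Delay Offset: −358 days → 1 August 2021.

2021-08-01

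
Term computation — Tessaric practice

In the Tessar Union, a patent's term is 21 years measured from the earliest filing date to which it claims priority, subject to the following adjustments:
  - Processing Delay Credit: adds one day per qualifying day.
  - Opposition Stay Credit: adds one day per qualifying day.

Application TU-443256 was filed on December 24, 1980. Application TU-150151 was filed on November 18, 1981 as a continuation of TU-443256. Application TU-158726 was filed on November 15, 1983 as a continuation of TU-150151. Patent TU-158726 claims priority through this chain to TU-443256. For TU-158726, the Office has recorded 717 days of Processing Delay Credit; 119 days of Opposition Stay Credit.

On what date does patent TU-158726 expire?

2004-04-08

Earliest priority filing: 24 December 1980.
Base term: 24 December 1980 + 21 years → 24 December 2001.
Processing Delay Credit: +717 days → 11 December 2003.
Opposition Stay Credit: +119 days → 8 April 2004.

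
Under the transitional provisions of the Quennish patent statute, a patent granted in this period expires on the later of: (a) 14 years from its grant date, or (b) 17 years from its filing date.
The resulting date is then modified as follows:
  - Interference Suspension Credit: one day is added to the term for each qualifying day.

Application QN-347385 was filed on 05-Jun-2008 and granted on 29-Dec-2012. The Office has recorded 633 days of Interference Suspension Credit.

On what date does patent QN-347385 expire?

(a) grant + 14 years → 29 December 2026.
(b) filing + 17 years → 5 June 2025.
Later of the two: 29 December 2026.
Interference Suspension Credit: +633 days → 22 September 2028.

September 22, 2028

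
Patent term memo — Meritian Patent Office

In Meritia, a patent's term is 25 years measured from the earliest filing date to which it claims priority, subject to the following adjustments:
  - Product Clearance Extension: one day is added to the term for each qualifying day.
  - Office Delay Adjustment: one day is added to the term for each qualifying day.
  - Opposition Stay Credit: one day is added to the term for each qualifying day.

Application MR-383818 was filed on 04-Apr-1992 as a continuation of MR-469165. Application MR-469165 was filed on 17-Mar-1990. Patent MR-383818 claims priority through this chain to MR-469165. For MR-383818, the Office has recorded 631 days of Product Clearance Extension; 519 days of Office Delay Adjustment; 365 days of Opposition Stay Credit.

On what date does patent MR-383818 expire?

Earliest priority filing: 17 March 1990.
Base term: 17 March 1990 + 25 years → 17 March 2015.
Product Clearance Extension: +631 days → 7 December 2016.
Office Delay Adjustment: +519 days → 10 May 2018.
Opposition Stay Credit: +365 days → 10 May 2019.

2019-05-10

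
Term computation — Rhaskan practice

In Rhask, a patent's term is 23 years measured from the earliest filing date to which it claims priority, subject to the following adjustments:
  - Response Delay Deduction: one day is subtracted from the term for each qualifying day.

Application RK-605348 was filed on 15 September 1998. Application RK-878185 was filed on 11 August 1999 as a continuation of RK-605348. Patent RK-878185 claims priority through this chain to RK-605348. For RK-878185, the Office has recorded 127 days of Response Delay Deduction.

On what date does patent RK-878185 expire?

Earliest priority filing: 15 September 1998.
Base term: 15 September 1998 + 23 years → 15 September 2021.
Response Delay Deduction: −127 days → 11 May 2021.

May 11, 2021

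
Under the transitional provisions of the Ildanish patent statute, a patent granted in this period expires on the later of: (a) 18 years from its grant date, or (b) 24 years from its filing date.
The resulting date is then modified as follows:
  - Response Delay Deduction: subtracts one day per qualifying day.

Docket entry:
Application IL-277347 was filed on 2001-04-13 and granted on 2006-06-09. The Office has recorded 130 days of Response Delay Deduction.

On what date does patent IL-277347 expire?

(a) grant + 18 years → 9 June 2024.
(b) filing + 24 years → 13 April 2025.
Later of the two: 13 April 2025.
Response Delay Deduction: −130 days → 4 December 2024.

December 4, 2024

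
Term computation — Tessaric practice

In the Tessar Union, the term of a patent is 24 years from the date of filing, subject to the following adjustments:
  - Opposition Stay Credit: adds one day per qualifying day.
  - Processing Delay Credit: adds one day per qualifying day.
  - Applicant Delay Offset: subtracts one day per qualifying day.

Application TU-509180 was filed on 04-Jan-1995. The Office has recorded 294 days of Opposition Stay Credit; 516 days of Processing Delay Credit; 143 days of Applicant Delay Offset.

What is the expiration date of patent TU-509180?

Base term: filing date + 24 years → 4 January 2019.
Opposition Stay Credit: +294 days → 25 October 2019.
Processing Delay Credit: +516 days → 24 March 2021.
Applicant Delay Offset: −143 days → 1 November 2020.

2020-11-01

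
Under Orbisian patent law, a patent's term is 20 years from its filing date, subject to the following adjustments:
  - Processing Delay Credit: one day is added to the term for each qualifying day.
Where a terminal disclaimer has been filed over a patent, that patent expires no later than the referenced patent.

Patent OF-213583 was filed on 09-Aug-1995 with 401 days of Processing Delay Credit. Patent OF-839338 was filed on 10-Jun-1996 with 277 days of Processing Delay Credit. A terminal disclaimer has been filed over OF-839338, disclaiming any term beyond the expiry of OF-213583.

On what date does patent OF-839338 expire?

Natural term of OF-839338:
  Base: filing + 20 years → 10 June 2016.
  Processing Delay Credit: +277 days → 14 March 2017.
Expiry of referenced patent OF-213583:
  Base: filing + 20 years → 9 August 2015.
  Processing Delay Credit: +401 days → 13 September 2016.
Terminal disclaimer: OF-839338 expires on the earlier of 14 March 2017 and 13 September 2016.

September 13, 2016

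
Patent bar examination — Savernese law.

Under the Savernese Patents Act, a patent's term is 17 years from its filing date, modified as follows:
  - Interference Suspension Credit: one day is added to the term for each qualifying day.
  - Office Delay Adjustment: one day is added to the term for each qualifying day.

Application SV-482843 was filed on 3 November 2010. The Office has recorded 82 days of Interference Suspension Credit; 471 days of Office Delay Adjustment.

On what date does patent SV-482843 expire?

Base term: filing date + 17 years → 3 November 2027.
Interference Suspension Credit: +82 days → 24 January 2028.
Office Delay Adjustment: +471 days → 9 May 2029.

2029-05-09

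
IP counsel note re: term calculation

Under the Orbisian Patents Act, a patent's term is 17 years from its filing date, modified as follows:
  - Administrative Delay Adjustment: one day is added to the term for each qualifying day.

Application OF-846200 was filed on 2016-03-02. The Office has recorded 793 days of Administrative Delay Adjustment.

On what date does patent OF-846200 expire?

May 4, 2035

Base term: filing date + 17 years → 2 March 2033.
Administrative Delay Adjustment: +793 days → 4 May 2035.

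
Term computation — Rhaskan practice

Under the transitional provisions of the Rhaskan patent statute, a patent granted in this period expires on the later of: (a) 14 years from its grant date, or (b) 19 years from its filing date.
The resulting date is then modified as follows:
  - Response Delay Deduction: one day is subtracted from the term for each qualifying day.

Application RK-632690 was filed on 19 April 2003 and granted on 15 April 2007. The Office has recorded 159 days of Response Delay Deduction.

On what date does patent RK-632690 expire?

2021-11-11

(a) grant + 14 years → 15 April 2021.
(b) filing + 19 years → 19 April 2022.
Later of the two: 19 April 2022.
Response Delay Deduction: −159 days → 11 November 2021.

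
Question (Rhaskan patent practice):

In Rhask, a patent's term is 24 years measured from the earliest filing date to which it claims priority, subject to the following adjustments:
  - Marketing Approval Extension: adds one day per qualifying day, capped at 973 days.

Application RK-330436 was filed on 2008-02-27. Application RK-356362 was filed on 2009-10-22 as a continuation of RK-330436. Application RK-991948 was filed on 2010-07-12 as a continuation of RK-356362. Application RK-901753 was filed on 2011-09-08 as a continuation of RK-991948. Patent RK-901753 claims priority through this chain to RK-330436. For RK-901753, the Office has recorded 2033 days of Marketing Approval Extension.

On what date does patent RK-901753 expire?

Earliest priority filing: 27 February 2008.
Base term: 27 February 2008 + 24 years → 27 February 2032.
Marketing Approval Extension: 2033 days claimed exceeds the 973-day cap, so +973 days → 27 October 2034.

October 27, 2034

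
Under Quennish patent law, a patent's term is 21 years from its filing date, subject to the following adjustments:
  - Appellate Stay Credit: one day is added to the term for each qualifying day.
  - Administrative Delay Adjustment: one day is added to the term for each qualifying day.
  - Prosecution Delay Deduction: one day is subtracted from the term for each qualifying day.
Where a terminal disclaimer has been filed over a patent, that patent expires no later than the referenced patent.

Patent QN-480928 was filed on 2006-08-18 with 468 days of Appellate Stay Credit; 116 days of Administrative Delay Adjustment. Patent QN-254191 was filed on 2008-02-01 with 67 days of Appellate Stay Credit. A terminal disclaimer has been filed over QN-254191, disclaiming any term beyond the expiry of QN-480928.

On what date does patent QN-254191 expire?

Natural term of QN-254191:
  Base: filing + 21 years → 1 February 2029.
  Appellate Stay Credit: +67 days → 9 April 2029.
Expiry of referenced patent QN-480928:
  Base: filing + 21 years → 18 August 2027.
  Appellate Stay Credit: +468 days → 28 November 2028.
  Administrative Delay Adjustment: +116 days → 24 March 2029.
Terminal disclaimer: QN-254191 expires on the earlier of 9 April 2029 and 24 March 2029.

2029-03-24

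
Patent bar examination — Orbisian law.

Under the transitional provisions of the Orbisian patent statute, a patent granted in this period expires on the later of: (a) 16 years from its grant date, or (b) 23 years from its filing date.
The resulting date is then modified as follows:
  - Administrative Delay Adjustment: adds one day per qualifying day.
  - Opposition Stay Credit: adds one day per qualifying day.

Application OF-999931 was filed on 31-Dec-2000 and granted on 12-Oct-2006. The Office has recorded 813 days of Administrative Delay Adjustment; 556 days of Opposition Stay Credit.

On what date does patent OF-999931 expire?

(a) grant + 16 years → 12 October 2022.
(b) filing + 23 years → 31 December 2023.
Later of the two: 31 December 2023.
Administrative Delay Adjustment: +813 days → 23 March 2026.
Opposition Stay Credit: +556 days → 30 September 2027.

September 30, 2027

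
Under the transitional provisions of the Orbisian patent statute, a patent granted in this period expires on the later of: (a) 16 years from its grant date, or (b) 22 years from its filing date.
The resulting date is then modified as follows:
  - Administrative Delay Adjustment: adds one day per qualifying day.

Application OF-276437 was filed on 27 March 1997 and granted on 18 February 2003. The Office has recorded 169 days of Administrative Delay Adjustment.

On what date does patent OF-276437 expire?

2019-09-12

(a) grant + 16 years → 18 February 2019.
(b) filing + 22 years → 27 March 2019.
Later of the two: 27 March 2019.
Administrative Delay Adjustment: +169 days → 12 September 2019.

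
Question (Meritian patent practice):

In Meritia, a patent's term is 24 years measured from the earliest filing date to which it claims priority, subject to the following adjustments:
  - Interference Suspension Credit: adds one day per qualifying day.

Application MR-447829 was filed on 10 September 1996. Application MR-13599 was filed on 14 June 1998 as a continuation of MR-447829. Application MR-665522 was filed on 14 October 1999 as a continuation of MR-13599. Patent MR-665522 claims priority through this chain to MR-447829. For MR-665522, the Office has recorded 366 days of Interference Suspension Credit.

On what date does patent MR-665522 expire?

2021-09-11

Earliest priority filing: 10 September 1996.
Base term: 10 September 1996 + 24 years → 10 September 2020.
Interference Suspension Credit: +366 days → 11 September 2021.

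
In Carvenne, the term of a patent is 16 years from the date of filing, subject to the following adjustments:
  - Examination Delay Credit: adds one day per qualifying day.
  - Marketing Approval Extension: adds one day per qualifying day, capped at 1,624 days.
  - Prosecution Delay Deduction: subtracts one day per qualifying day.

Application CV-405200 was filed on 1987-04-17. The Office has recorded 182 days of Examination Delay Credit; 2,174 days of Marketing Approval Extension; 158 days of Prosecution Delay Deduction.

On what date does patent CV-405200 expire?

2007-10-21

Base term: filing date + 16 years → 17 April 2003.
Examination Delay Credit: +182 days → 16 October 2003.
Marketing Approval Extension: 2174 days claimed exceeds the 1624-day cap, so +1624 days → 27 March 2008.
Prosecution Delay Deduction: −158 days → 21 October 2007.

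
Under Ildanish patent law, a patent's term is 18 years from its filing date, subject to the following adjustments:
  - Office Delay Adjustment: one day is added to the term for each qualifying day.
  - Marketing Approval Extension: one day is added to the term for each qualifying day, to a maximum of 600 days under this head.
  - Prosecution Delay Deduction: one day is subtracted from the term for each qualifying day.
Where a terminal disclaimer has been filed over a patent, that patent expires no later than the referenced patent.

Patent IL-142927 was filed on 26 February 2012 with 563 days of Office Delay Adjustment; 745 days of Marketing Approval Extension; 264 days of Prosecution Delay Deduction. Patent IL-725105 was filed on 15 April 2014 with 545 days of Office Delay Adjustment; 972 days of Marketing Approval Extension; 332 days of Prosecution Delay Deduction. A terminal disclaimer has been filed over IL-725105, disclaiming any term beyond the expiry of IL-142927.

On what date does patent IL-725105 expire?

Natural term of IL-725105:
  Base: filing + 18 years → 15 April 2032.
  Office Delay Adjustment: +545 days → 12 October 2033.
  Marketing Approval Extension: 972 days claimed exceeds the 600-day cap, so +600 days → 4 June 2035.
  Prosecution Delay Deduction: −332 days → 7 July 2034.
Expiry of referenced patent IL-142927:
  Base: filing + 18 years → 26 February 2030.
  Office Delay Adjustment: +563 days → 12 September 2031.
  Marketing Approval Extension: 745 days claimed exceeds the 600-day cap, so +600 days → 4 May 2033.
  Prosecution Delay Deduction: −264 days → 13 August 2032.
Terminal disclaimer: IL-725105 expires on the earlier of 7 July 2034 and 13 August 2032.

August 13, 2032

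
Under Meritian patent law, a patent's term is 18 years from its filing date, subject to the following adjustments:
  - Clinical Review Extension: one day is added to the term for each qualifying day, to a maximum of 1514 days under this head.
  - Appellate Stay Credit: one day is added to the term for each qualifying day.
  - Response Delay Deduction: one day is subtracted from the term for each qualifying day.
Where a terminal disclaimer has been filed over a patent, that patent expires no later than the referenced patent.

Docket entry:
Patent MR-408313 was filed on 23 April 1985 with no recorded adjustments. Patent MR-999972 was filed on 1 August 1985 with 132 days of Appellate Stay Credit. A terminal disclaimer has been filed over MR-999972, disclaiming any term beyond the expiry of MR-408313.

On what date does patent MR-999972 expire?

Natural term of MR-999972:
  Base: filing + 18 years → 1 August 2003.
  Appellate Stay Credit: +132 days → 11 December 2003.
Expiry of referenced patent MR-408313:
  Base: filing + 18 years → 23 April 2003.
Terminal disclaimer: MR-999972 expires on the earlier of 11 December 2003 and 23 April 2003.

2003-04-23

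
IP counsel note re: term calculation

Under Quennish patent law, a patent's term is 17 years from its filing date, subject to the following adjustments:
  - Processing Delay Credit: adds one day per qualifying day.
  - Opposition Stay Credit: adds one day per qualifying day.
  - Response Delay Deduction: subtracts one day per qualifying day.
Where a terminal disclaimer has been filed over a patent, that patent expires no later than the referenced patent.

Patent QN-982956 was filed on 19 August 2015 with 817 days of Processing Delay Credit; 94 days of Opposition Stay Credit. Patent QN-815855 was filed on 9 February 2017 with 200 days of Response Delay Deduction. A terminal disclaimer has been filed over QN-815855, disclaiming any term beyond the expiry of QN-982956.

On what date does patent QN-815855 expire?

Natural term of QN-815855:
  Base: filing + 17 years → 9 February 2034.
  Response Delay Deduction: −200 days → 24 July 2033.
Expiry of referenced patent QN-982956:
  Base: filing + 17 years → 19 August 2032.
  Processing Delay Credit: +817 days → 14 November 2034.
  Opposition Stay Credit: +94 days → 16 February 2035.
Terminal disclaimer: QN-815855 expires on the earlier of 24 July 2033 and 16 February 2035.

2033-07-24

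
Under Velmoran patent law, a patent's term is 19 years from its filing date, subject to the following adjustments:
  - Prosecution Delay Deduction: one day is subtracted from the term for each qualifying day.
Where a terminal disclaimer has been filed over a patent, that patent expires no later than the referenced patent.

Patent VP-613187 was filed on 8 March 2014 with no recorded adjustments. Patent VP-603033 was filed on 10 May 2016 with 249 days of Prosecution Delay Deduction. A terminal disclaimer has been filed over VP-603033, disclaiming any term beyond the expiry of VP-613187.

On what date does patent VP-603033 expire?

2033-03-08

Natural term of VP-603033:
  Base: filing + 19 years → 10 May 2035.
  Prosecution Delay Deduction: −249 days → 3 September 2034.
Expiry of referenced patent VP-613187:
  Base: filing + 19 years → 8 March 2033.
Terminal disclaimer: VP-603033 expires on the earlier of 3 September 2034 and 8 March 2033.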